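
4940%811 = 74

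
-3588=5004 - 8592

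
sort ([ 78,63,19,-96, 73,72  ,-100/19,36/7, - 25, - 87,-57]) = [-96, - 87  ,-57, - 25 , - 100/19,36/7,  19,63, 72 , 73,  78 ]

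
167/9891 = 167/9891 = 0.02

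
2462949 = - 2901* ( - 849 ) 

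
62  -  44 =18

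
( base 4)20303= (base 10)563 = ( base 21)15h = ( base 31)I5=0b1000110011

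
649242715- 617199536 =32043179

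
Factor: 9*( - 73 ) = - 3^2*73^1 = - 657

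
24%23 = 1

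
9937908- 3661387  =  6276521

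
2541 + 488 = 3029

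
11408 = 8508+2900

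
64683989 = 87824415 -23140426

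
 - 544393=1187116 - 1731509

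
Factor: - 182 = - 2^1 * 7^1 *13^1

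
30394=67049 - 36655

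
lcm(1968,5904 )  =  5904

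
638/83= 7  +  57/83  =  7.69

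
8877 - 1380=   7497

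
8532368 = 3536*2413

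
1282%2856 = 1282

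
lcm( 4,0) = 0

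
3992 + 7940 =11932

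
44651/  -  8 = -44651/8 = -  5581.38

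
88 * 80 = 7040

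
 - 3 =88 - 91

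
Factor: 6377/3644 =7/4 = 2^ ( - 2)*7^1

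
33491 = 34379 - 888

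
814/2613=814/2613 = 0.31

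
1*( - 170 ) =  - 170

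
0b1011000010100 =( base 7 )22323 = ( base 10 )5652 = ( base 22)BEK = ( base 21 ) ch3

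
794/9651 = 794/9651 = 0.08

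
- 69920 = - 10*6992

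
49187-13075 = 36112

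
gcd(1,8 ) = 1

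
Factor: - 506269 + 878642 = 372373 = 73^1*5101^1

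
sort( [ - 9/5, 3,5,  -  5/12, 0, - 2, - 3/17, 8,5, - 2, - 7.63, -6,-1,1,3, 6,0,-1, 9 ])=[-7.63,-6, - 2,-2,-9/5, - 1,  -  1, - 5/12, - 3/17,0,0,1,3,3,5,5, 6 , 8,9] 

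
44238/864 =51 + 29/144 =51.20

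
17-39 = -22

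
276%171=105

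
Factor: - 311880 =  - 2^3*3^1*5^1*23^1 * 113^1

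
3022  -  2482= 540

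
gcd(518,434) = 14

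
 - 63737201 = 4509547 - 68246748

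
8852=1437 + 7415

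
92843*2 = 185686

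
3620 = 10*362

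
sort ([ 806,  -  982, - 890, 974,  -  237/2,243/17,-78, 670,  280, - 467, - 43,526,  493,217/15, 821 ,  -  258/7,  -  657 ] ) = [-982,-890, - 657, - 467, -237/2, - 78, - 43, - 258/7, 243/17,  217/15,  280,493 , 526,670,806, 821,974 ] 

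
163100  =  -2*(- 81550)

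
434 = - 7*( -62 )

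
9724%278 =272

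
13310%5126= 3058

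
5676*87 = 493812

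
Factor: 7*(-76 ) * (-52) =2^4*7^1*13^1*19^1 = 27664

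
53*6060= 321180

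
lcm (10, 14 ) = 70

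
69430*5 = 347150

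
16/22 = 8/11  =  0.73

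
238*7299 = 1737162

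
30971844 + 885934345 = 916906189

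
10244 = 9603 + 641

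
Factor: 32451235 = 5^1*6490247^1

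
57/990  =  19/330 = 0.06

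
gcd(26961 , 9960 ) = 3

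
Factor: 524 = 2^2 * 131^1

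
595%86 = 79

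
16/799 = 16/799 = 0.02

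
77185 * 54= 4167990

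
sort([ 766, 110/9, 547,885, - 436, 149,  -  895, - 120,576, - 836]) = [ - 895, - 836, - 436, - 120,  110/9 , 149,547, 576,766, 885 ] 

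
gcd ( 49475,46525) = 25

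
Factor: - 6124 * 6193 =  - 2^2*11^1* 563^1*1531^1 = - 37925932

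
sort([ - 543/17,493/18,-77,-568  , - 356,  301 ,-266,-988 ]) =[-988,-568,  -  356 , - 266, - 77, - 543/17,493/18 , 301]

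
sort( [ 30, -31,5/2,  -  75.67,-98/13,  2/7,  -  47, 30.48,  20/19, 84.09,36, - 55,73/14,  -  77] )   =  [-77, - 75.67, - 55, - 47,-31, - 98/13,  2/7, 20/19 , 5/2, 73/14, 30, 30.48, 36, 84.09]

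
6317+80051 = 86368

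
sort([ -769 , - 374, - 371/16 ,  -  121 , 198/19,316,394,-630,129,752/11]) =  [ - 769, - 630 , - 374,  -  121, - 371/16,  198/19, 752/11 , 129, 316,394]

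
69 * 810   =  55890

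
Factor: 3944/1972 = 2^1 = 2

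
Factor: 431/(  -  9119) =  - 11^ ( - 1 )*431^1*829^(-1 )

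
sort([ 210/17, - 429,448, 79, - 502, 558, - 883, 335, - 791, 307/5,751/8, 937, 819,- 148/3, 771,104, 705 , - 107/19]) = [  -  883,-791, - 502, - 429, - 148/3,  -  107/19, 210/17,307/5 , 79,751/8, 104, 335, 448, 558,705,771, 819,937 ]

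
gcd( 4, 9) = 1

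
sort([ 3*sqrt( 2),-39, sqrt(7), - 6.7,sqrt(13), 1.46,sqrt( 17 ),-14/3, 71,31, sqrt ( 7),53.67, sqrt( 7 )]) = [ - 39, - 6.7, - 14/3, 1.46,sqrt( 7 ),  sqrt( 7), sqrt ( 7), sqrt( 13 ) , sqrt(17 ), 3*sqrt(2), 31,53.67, 71] 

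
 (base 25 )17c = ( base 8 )1454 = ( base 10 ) 812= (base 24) 19K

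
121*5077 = 614317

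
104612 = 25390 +79222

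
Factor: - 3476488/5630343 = -2^3*3^( - 1)*434561^1*1876781^ ( - 1)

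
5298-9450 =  - 4152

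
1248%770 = 478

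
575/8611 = 575/8611 =0.07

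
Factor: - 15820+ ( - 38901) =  - 54721^1 = - 54721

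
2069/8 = 2069/8= 258.62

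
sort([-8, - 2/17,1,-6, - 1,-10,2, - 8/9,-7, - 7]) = [-10, - 8,  -  7 , - 7, - 6, - 1,-8/9,  -  2/17,  1,2 ]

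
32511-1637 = 30874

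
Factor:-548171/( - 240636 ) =2^( - 2 )*3^(-1)*11^( - 1 ) * 13^1*149^1*283^1*1823^(- 1 )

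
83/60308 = 83/60308= 0.00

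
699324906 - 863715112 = - 164390206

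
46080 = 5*9216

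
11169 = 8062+3107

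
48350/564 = 85  +  205/282 =85.73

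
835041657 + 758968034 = 1594009691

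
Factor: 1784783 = 7^1*11^1*13^1*1783^1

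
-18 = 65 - 83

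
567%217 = 133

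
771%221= 108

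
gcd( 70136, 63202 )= 2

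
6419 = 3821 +2598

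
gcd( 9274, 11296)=2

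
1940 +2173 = 4113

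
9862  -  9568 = 294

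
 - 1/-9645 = 1/9645 = 0.00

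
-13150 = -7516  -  5634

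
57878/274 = 211 +32/137 = 211.23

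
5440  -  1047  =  4393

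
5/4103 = 5/4103 = 0.00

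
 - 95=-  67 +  - 28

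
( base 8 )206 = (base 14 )98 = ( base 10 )134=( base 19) 71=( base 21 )68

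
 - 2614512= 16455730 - 19070242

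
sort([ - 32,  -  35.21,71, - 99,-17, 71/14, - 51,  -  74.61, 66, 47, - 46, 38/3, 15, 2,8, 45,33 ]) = [ - 99,- 74.61 ,-51 , - 46, - 35.21 , -32, - 17 , 2,71/14,8,38/3, 15,  33,45, 47,  66,71] 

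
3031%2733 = 298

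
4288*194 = 831872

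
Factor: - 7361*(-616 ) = 2^3*7^1 * 11^1*17^1*433^1 = 4534376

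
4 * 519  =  2076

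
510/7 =72 + 6/7  =  72.86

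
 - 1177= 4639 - 5816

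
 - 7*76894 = -538258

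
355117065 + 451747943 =806865008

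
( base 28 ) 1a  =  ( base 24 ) 1E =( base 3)1102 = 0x26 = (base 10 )38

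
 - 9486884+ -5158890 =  - 14645774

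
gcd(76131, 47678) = 769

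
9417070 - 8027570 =1389500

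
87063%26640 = 7143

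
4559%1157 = 1088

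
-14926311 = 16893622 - 31819933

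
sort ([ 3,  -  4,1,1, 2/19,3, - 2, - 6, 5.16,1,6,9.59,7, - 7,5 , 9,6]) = [-7, - 6, - 4, - 2,2/19, 1, 1, 1,  3, 3,5 , 5.16,6, 6, 7, 9,9.59]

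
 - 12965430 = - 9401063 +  - 3564367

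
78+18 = 96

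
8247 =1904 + 6343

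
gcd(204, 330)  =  6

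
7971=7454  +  517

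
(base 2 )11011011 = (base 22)9l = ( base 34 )6f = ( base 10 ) 219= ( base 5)1334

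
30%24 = 6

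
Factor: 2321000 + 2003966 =4324966  =  2^1 * 23^1*167^1*563^1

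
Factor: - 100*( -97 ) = 2^2*5^2 * 97^1 = 9700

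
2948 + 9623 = 12571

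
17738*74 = 1312612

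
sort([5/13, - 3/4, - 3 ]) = [-3, - 3/4, 5/13]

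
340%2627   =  340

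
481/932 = 481/932 = 0.52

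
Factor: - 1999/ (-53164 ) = 2^( - 2 )*1999^1 * 13291^ ( - 1)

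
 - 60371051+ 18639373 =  - 41731678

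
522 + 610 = 1132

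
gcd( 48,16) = 16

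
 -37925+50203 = 12278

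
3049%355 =209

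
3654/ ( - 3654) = -1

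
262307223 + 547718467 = 810025690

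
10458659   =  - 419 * (-24961 )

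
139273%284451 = 139273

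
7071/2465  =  7071/2465 = 2.87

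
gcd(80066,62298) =2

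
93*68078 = 6331254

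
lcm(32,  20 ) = 160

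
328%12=4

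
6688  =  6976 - 288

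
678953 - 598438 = 80515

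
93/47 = 1 + 46/47 = 1.98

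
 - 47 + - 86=-133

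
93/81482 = 93/81482 = 0.00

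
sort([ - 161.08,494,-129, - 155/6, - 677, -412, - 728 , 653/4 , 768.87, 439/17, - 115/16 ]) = [ - 728, - 677,-412, - 161.08,  -  129, - 155/6, - 115/16, 439/17 , 653/4,494,768.87 ]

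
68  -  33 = 35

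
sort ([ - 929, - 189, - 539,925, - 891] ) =[ - 929, - 891, - 539, - 189, 925 ]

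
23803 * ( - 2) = - 47606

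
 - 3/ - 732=1/244 = 0.00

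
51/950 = 51/950 = 0.05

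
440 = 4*110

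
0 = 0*902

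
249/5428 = 249/5428 = 0.05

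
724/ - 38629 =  - 724/38629 = -0.02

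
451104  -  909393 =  - 458289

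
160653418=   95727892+64925526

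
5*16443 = 82215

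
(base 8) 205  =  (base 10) 133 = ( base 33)41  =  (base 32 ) 45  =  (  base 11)111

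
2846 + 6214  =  9060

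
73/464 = 73/464 = 0.16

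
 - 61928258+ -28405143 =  - 90333401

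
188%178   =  10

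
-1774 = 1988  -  3762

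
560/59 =560/59 = 9.49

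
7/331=7/331 = 0.02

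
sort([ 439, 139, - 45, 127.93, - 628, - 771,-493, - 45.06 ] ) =[  -  771 , - 628, - 493 , - 45.06, - 45, 127.93, 139,439 ] 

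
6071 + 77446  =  83517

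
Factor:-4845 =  - 3^1 * 5^1* 17^1 * 19^1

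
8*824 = 6592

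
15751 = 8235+7516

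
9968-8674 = 1294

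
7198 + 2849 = 10047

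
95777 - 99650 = -3873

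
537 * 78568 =42191016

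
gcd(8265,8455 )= 95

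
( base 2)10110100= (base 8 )264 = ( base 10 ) 180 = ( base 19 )99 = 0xB4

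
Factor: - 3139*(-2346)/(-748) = - 216591/22 =- 2^( - 1 )* 3^1*11^(- 1)  *23^1*43^1*73^1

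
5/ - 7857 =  - 1 + 7852/7857 = - 0.00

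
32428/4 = 8107 = 8107.00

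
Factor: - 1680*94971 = - 2^4 *3^2*5^1*7^1*31657^1 = - 159551280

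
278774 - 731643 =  - 452869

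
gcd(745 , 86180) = 5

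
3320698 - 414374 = 2906324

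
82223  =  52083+30140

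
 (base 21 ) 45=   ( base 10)89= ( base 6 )225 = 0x59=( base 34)2l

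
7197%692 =277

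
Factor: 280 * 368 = 103040 = 2^7*5^1*7^1*23^1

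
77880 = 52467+25413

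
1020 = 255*4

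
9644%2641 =1721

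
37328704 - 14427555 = 22901149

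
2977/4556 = 2977/4556  =  0.65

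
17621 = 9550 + 8071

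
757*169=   127933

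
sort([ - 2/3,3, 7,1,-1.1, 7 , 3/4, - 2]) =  [ - 2, - 1.1, - 2/3,3/4, 1, 3, 7,7]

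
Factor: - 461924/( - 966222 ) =2^1*3^ (  -  3) *17^1*29^ ( - 1 ) * 617^(-1) * 6793^1=230962/483111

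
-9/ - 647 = 9/647 = 0.01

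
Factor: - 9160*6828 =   -  2^5  *  3^1 * 5^1*229^1*569^1 = - 62544480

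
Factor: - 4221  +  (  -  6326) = - 53^1 * 199^1 =- 10547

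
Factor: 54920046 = 2^1*3^1*9153341^1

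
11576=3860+7716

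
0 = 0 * 23725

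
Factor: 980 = 2^2*5^1*7^2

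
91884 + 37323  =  129207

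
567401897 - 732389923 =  - 164988026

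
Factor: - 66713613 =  - 3^1*22237871^1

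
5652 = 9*628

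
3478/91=38 + 20/91 = 38.22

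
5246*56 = 293776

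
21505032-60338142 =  - 38833110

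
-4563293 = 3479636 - 8042929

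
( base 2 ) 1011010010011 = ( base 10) 5779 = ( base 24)A0J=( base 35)4p4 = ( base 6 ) 42431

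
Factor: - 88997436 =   -  2^2*3^2 *11^2*20431^1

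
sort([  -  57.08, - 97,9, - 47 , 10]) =[ - 97,-57.08,-47,  9,10 ]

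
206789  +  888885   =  1095674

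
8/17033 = 8/17033 =0.00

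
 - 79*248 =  - 19592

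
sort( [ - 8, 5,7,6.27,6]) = [ -8 , 5,6,  6.27,7]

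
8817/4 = 2204 + 1/4 = 2204.25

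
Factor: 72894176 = 2^5*23^1*99041^1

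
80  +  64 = 144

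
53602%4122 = 16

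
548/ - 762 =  - 1+ 107/381 = - 0.72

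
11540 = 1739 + 9801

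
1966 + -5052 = - 3086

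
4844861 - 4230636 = 614225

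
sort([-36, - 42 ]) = [ - 42, - 36 ] 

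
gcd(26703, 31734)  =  387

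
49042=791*62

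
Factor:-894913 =-347^1 *2579^1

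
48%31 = 17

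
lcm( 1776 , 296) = 1776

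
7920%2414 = 678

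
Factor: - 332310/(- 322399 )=2^1*3^1* 5^1*7^ ( - 1) * 19^1*79^(  -  1) = 570/553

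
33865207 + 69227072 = 103092279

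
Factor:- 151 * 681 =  - 3^1*151^1*227^1 = - 102831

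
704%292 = 120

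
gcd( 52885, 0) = 52885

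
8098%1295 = 328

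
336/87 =112/29=3.86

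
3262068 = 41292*79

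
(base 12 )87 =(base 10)103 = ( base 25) 43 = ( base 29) 3g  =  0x67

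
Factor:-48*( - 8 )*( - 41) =-15744 =- 2^7 * 3^1*41^1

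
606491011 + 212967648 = 819458659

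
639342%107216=103262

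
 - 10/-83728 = 5/41864 = 0.00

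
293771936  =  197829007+95942929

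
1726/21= 82 + 4/21 = 82.19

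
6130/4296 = 3065/2148 = 1.43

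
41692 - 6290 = 35402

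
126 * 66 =8316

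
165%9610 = 165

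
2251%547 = 63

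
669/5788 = 669/5788=0.12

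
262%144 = 118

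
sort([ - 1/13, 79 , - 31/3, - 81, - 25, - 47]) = [ - 81, - 47, - 25, - 31/3, - 1/13,79 ] 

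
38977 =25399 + 13578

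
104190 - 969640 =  - 865450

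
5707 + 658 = 6365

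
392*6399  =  2508408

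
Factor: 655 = 5^1*131^1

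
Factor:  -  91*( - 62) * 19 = 107198 = 2^1*7^1*13^1 *19^1*31^1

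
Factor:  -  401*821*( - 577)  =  189960517 = 401^1*577^1 * 821^1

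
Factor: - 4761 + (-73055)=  - 2^3* 71^1*137^1 = - 77816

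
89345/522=171 + 83/522 = 171.16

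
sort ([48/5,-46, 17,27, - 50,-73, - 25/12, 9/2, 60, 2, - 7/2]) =[- 73,-50,- 46, - 7/2, - 25/12, 2,9/2, 48/5,17, 27, 60 ] 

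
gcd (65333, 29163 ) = 1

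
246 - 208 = 38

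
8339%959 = 667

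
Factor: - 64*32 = -2^11 = - 2048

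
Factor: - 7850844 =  - 2^2*3^5*41^1*197^1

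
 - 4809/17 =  - 4809/17  =  -282.88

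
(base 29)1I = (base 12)3B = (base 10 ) 47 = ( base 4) 233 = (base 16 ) 2f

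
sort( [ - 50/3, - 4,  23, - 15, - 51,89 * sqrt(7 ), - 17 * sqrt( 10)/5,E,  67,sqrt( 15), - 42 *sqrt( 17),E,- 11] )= [  -  42*sqrt( 17), - 51 , - 50/3, - 15, - 11, -17*sqrt( 10 ) /5, - 4, E,  E,sqrt(15 ), 23 , 67, 89*sqrt(7) ]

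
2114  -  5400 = -3286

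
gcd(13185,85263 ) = 879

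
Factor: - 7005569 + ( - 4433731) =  - 11439300=- 2^2 * 3^1*5^2*17^1*2243^1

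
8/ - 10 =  - 4/5 = -0.80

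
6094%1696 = 1006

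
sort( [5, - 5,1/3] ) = [-5,1/3,5]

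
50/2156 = 25/1078 = 0.02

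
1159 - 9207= - 8048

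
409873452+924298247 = 1334171699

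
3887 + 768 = 4655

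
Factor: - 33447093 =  - 3^1*61^1*193^1*947^1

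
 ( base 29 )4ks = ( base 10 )3972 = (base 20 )9ic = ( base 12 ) 2370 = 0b111110000100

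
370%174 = 22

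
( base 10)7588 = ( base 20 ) ij8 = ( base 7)31060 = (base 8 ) 16644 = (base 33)6vv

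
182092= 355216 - 173124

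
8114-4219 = 3895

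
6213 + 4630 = 10843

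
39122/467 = 39122/467  =  83.77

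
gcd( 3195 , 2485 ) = 355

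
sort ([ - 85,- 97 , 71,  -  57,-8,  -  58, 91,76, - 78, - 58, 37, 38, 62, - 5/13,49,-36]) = [-97, - 85, - 78, - 58, - 58,  -  57,-36, - 8, - 5/13,37, 38, 49,62, 71,76,91]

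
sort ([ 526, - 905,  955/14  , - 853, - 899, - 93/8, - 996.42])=[ - 996.42 ,  -  905, - 899, - 853,-93/8 , 955/14, 526]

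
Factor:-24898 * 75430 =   -  2^2*5^1*19^1*59^1*211^1*397^1 = -1878056140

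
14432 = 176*82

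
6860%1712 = 12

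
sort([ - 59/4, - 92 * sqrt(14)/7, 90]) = [ - 92*sqrt( 14)/7,- 59/4,90]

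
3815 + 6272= 10087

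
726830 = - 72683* ( - 10) 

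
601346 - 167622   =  433724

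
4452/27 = 164 +8/9 = 164.89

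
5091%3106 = 1985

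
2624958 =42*62499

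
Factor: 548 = 2^2 *137^1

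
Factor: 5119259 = 1297^1*3947^1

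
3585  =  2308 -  - 1277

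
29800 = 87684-57884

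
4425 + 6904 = 11329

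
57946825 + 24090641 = 82037466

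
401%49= 9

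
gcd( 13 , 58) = 1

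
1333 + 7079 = 8412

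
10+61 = 71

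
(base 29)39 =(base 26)3i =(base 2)1100000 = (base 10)96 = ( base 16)60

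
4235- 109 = 4126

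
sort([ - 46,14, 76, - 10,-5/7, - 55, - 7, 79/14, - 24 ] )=[ - 55  , - 46, - 24, - 10, - 7,  -  5/7, 79/14, 14, 76 ]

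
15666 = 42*373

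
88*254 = 22352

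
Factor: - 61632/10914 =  - 96/17 =-2^5*3^1*17^( - 1)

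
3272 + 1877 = 5149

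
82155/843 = 27385/281   =  97.46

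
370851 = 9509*39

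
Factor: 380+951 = 11^3 = 1331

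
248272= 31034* 8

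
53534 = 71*754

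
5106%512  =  498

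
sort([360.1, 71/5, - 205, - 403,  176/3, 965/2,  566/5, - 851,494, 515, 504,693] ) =[-851, - 403 ,-205, 71/5, 176/3, 566/5, 360.1, 965/2, 494, 504,515, 693 ] 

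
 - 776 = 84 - 860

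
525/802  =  525/802  =  0.65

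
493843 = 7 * 70549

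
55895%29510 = 26385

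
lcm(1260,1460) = 91980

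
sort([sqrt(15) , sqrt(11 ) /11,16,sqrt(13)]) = [ sqrt(11) /11 , sqrt( 13 ),sqrt(15),16] 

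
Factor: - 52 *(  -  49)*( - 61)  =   - 155428 = - 2^2*7^2*13^1*61^1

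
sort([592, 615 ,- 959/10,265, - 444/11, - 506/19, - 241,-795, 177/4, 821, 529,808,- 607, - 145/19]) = [ - 795, - 607,  -  241, - 959/10,- 444/11, - 506/19 , - 145/19 , 177/4, 265, 529, 592, 615,808,821]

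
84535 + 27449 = 111984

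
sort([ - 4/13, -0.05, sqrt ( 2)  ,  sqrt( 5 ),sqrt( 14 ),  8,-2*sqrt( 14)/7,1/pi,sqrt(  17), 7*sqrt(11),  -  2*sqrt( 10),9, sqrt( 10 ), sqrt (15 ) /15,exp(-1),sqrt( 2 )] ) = [ - 2*sqrt( 10),-2*sqrt(14)/7,-4/13, - 0.05, sqrt(15)/15,  1/pi,exp(-1), sqrt( 2),  sqrt( 2) , sqrt( 5), sqrt(10),sqrt( 14),sqrt( 17) , 8, 9, 7* sqrt(11)]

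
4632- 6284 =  -1652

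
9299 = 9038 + 261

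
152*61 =9272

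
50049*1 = 50049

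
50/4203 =50/4203=   0.01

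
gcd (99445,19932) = 1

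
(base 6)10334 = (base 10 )1426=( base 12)9AA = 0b10110010010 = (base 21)34J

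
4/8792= 1/2198  =  0.00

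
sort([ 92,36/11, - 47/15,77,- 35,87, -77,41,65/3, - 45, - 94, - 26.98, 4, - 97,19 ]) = [ - 97, - 94, - 77, - 45, - 35, - 26.98, - 47/15,36/11,4,19,65/3, 41,77 , 87,92] 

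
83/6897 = 83/6897 = 0.01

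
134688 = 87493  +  47195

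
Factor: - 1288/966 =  - 2^2*3^( - 1 )= -4/3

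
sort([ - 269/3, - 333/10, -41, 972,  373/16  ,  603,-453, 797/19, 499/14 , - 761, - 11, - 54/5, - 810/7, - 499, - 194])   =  [ - 761, -499, -453, - 194,-810/7, - 269/3,-41, - 333/10, - 11, - 54/5 , 373/16,499/14, 797/19, 603, 972 ]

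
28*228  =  6384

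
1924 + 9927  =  11851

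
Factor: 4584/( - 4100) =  - 2^1*3^1*5^( - 2 ) * 41^( - 1)*191^1 = - 1146/1025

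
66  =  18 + 48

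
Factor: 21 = 3^1*7^1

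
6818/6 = 1136 + 1/3 = 1136.33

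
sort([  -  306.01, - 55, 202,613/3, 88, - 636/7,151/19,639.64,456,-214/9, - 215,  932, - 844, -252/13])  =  [ - 844, - 306.01,  -  215, - 636/7 , - 55, - 214/9,-252/13,151/19,88, 202,613/3,456,639.64, 932 ]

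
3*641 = 1923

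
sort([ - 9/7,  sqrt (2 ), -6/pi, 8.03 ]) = [-6/pi, - 9/7, sqrt(2),8.03]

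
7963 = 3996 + 3967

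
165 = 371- 206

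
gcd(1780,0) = 1780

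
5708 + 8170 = 13878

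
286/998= 143/499 =0.29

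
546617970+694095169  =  1240713139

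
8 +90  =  98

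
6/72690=1/12115 = 0.00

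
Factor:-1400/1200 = - 2^( - 1 )*3^( - 1)*7^1 = - 7/6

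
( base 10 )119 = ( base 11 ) a9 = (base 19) 65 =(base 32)3N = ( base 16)77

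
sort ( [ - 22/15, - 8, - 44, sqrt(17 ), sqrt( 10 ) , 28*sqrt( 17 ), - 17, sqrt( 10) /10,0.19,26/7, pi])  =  [ - 44, - 17, - 8, - 22/15 , 0.19,sqrt( 10)/10, pi,sqrt( 10),26/7, sqrt( 17 ), 28*sqrt( 17 )] 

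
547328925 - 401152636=146176289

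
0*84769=0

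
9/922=9/922= 0.01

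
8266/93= 8266/93 = 88.88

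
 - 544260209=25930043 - 570190252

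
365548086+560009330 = 925557416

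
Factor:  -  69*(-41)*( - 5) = -14145 =-3^1*5^1*23^1 * 41^1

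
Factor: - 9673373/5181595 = -5^( - 1)*2203^1*4391^1* 1036319^( - 1 ) 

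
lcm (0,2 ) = 0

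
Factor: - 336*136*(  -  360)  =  16450560= 2^10*3^3*5^1* 7^1*17^1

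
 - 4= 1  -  5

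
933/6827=933/6827 =0.14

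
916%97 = 43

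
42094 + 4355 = 46449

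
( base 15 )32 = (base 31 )1G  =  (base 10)47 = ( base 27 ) 1K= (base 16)2F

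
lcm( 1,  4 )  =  4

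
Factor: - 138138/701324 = -5313/26974 = -2^(  -  1)*3^1*7^1* 11^1 * 23^1*13487^(  -  1 ) 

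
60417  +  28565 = 88982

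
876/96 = 9  +  1/8 = 9.12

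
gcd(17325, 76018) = 1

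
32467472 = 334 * 97208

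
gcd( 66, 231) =33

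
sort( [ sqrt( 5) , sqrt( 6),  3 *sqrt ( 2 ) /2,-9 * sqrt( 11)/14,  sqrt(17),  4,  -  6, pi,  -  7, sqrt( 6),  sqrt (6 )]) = [ - 7,-6, - 9*sqrt( 11)/14,3*sqrt(2 )/2,sqrt( 5 ),sqrt( 6 ),sqrt( 6), sqrt( 6),pi,4,sqrt( 17) ] 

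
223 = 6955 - 6732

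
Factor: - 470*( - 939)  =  441330 = 2^1*3^1*5^1*47^1 * 313^1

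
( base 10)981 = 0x3D5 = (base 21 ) 24F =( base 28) 171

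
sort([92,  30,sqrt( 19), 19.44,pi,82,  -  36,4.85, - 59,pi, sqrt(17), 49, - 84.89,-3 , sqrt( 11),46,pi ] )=[ - 84.89,-59, - 36, - 3, pi, pi, pi, sqrt( 11), sqrt( 17),sqrt(19 ), 4.85,19.44, 30,46,49, 82, 92 ] 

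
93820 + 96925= 190745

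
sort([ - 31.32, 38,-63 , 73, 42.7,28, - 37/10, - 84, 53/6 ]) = [-84, - 63, - 31.32, - 37/10,  53/6, 28,  38,42.7, 73]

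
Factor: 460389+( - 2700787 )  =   - 2^1*211^1*5309^1 = - 2240398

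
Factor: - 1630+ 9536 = 7906 = 2^1 *59^1*67^1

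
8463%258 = 207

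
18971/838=22 + 535/838  =  22.64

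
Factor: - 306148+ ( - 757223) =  - 3^1*127^1*2791^1 = -  1063371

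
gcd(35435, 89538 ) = 1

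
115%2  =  1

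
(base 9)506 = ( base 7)1125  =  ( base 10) 411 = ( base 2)110011011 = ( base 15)1c6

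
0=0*32550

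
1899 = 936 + 963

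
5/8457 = 5/8457= 0.00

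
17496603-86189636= -68693033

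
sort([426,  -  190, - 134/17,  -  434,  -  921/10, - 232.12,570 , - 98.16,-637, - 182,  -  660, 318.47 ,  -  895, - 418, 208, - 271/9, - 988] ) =[ - 988,-895,-660,  -  637, - 434,  -  418, - 232.12, - 190, - 182, - 98.16 , - 921/10, - 271/9,-134/17, 208, 318.47, 426 , 570]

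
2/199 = 2/199 = 0.01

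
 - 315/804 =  - 105/268 = - 0.39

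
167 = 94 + 73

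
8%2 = 0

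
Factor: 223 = 223^1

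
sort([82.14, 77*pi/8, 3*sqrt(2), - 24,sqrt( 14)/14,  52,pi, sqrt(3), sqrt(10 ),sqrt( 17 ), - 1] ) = [ - 24, - 1,sqrt( 14)/14,sqrt(3),  pi,sqrt( 10),sqrt(17) , 3 * sqrt(2), 77*pi/8,52, 82.14 ]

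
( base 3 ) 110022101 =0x230e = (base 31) 9AF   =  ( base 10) 8974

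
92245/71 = 92245/71 = 1299.23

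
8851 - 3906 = 4945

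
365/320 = 1+ 9/64 = 1.14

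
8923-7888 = 1035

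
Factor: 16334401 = 16334401^1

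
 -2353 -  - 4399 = 2046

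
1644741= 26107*63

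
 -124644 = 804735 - 929379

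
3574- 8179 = -4605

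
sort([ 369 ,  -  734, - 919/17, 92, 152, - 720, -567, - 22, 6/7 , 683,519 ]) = [ - 734,  -  720, - 567, - 919/17 ,  -  22,6/7, 92,152,369, 519 , 683] 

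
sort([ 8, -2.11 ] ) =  [ -2.11,8 ] 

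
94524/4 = 23631   =  23631.00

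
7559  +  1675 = 9234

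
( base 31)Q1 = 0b1100100111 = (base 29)RO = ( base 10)807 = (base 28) 10n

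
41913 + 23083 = 64996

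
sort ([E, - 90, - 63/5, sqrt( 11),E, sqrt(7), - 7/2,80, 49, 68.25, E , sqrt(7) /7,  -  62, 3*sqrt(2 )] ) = [ - 90, - 62, - 63/5, - 7/2,  sqrt(7) /7, sqrt(7 ),E, E , E,  sqrt(11), 3 * sqrt( 2),  49 , 68.25, 80 ] 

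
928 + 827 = 1755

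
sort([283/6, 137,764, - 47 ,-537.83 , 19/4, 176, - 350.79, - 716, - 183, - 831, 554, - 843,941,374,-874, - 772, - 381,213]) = [ - 874, - 843,  -  831, - 772, - 716, - 537.83, - 381, - 350.79, - 183, - 47 , 19/4,283/6, 137,176, 213,  374, 554, 764,941]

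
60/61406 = 30/30703=   0.00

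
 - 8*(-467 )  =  3736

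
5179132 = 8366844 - 3187712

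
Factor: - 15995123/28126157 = -15995123^1*28126157^( - 1) 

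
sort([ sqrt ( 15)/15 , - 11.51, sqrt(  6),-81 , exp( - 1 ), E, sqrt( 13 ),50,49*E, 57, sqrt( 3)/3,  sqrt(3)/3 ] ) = [ - 81, - 11.51,sqrt( 15 )/15,exp( - 1),sqrt ( 3)/3, sqrt( 3)/3,sqrt(6),E,sqrt(13 ),50 , 57 , 49*E] 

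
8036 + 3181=11217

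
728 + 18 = 746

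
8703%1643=488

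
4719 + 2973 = 7692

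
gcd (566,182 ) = 2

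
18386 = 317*58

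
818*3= 2454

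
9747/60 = 162  +  9/20= 162.45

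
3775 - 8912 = -5137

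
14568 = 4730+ 9838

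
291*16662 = 4848642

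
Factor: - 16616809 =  - 11^2*191^1 * 719^1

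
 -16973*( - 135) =2291355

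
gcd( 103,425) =1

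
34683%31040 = 3643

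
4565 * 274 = 1250810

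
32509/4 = 32509/4 =8127.25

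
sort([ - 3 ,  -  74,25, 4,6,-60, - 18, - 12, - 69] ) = [ - 74,- 69 , -60, - 18, -12, - 3, 4,  6,25 ]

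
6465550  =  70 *92365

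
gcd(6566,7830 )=2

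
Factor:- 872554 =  - 2^1*293^1 * 1489^1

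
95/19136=95/19136 = 0.00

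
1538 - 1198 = 340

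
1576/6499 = 1576/6499 = 0.24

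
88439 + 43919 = 132358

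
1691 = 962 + 729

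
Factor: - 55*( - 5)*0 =0^1 = 0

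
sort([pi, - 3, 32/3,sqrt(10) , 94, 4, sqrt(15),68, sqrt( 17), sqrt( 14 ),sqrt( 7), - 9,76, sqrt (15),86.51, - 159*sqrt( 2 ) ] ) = [ - 159*sqrt( 2 ), - 9, - 3,sqrt( 7), pi,sqrt (10), sqrt( 14),sqrt( 15),sqrt(15),4 , sqrt( 17), 32/3, 68,76, 86.51, 94]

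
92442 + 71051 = 163493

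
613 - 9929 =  - 9316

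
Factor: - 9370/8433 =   -  2^1*3^( - 2 ) * 5^1 = -  10/9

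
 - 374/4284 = - 11/126 = - 0.09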